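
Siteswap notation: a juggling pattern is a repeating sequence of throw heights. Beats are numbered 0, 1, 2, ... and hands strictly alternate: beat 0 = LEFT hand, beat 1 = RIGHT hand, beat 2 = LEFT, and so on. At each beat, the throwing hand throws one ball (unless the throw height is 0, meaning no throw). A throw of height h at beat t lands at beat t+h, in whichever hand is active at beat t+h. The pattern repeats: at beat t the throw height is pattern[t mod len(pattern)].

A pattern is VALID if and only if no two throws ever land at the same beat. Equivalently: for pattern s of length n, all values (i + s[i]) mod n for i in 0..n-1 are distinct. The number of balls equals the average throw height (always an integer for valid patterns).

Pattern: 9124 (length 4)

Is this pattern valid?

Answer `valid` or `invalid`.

Answer: valid

Derivation:
i=0: (i + s[i]) mod n = (0 + 9) mod 4 = 1
i=1: (i + s[i]) mod n = (1 + 1) mod 4 = 2
i=2: (i + s[i]) mod n = (2 + 2) mod 4 = 0
i=3: (i + s[i]) mod n = (3 + 4) mod 4 = 3
Residues: [1, 2, 0, 3], distinct: True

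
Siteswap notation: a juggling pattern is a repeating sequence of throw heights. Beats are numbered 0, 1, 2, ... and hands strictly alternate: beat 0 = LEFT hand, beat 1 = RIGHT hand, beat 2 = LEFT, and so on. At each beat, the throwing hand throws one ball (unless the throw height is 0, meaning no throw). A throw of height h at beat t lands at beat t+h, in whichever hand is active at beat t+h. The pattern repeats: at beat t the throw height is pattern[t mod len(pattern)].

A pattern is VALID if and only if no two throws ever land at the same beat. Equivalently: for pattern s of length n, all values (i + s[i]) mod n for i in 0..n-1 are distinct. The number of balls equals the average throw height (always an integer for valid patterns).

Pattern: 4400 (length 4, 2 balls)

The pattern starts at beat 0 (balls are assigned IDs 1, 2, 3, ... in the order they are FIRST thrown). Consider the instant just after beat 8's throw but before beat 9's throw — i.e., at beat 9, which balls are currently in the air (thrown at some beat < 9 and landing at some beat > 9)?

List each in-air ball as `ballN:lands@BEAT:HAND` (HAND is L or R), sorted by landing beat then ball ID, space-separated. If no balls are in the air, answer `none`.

Answer: ball1:lands@12:L

Derivation:
Beat 0 (L): throw ball1 h=4 -> lands@4:L; in-air after throw: [b1@4:L]
Beat 1 (R): throw ball2 h=4 -> lands@5:R; in-air after throw: [b1@4:L b2@5:R]
Beat 4 (L): throw ball1 h=4 -> lands@8:L; in-air after throw: [b2@5:R b1@8:L]
Beat 5 (R): throw ball2 h=4 -> lands@9:R; in-air after throw: [b1@8:L b2@9:R]
Beat 8 (L): throw ball1 h=4 -> lands@12:L; in-air after throw: [b2@9:R b1@12:L]
Beat 9 (R): throw ball2 h=4 -> lands@13:R; in-air after throw: [b1@12:L b2@13:R]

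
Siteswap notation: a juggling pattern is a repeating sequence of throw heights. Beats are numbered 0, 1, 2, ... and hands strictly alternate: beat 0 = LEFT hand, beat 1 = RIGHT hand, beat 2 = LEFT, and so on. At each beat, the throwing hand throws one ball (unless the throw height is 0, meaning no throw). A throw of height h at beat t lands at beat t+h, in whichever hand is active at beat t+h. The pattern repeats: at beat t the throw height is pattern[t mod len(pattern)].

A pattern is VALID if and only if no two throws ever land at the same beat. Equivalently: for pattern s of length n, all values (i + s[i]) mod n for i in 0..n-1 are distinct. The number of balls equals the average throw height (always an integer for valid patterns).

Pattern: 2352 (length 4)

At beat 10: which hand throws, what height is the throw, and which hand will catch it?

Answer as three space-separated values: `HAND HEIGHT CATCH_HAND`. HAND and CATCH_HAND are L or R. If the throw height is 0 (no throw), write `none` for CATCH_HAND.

Answer: L 5 R

Derivation:
Beat 10: 10 mod 2 = 0, so hand = L
Throw height = pattern[10 mod 4] = pattern[2] = 5
Lands at beat 10+5=15, 15 mod 2 = 1, so catch hand = R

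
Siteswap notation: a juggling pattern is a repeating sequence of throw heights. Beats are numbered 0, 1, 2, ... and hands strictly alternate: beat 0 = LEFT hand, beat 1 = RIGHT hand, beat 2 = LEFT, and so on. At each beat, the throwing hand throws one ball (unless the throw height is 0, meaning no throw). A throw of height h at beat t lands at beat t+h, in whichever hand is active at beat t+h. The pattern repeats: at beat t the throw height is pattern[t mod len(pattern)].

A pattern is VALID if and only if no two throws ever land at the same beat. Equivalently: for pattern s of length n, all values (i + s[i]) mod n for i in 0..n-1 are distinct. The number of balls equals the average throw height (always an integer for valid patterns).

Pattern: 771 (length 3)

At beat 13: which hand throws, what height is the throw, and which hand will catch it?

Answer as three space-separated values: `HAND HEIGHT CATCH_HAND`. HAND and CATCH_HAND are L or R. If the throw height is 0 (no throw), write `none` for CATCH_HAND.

Answer: R 7 L

Derivation:
Beat 13: 13 mod 2 = 1, so hand = R
Throw height = pattern[13 mod 3] = pattern[1] = 7
Lands at beat 13+7=20, 20 mod 2 = 0, so catch hand = L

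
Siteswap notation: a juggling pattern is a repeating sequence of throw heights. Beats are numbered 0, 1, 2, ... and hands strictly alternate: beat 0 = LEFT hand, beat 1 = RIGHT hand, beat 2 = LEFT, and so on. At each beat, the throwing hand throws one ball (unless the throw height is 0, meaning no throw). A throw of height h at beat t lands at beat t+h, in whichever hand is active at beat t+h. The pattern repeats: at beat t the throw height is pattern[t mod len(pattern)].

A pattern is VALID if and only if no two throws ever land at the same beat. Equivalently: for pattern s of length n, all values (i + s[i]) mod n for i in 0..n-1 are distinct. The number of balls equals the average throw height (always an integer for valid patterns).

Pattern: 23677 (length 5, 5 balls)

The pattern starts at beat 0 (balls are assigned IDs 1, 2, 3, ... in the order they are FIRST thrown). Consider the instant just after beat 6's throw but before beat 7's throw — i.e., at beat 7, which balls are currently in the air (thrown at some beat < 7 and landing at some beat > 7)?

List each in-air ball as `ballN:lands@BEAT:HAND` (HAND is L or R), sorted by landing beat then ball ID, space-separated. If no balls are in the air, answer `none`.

Beat 0 (L): throw ball1 h=2 -> lands@2:L; in-air after throw: [b1@2:L]
Beat 1 (R): throw ball2 h=3 -> lands@4:L; in-air after throw: [b1@2:L b2@4:L]
Beat 2 (L): throw ball1 h=6 -> lands@8:L; in-air after throw: [b2@4:L b1@8:L]
Beat 3 (R): throw ball3 h=7 -> lands@10:L; in-air after throw: [b2@4:L b1@8:L b3@10:L]
Beat 4 (L): throw ball2 h=7 -> lands@11:R; in-air after throw: [b1@8:L b3@10:L b2@11:R]
Beat 5 (R): throw ball4 h=2 -> lands@7:R; in-air after throw: [b4@7:R b1@8:L b3@10:L b2@11:R]
Beat 6 (L): throw ball5 h=3 -> lands@9:R; in-air after throw: [b4@7:R b1@8:L b5@9:R b3@10:L b2@11:R]
Beat 7 (R): throw ball4 h=6 -> lands@13:R; in-air after throw: [b1@8:L b5@9:R b3@10:L b2@11:R b4@13:R]

Answer: ball1:lands@8:L ball5:lands@9:R ball3:lands@10:L ball2:lands@11:R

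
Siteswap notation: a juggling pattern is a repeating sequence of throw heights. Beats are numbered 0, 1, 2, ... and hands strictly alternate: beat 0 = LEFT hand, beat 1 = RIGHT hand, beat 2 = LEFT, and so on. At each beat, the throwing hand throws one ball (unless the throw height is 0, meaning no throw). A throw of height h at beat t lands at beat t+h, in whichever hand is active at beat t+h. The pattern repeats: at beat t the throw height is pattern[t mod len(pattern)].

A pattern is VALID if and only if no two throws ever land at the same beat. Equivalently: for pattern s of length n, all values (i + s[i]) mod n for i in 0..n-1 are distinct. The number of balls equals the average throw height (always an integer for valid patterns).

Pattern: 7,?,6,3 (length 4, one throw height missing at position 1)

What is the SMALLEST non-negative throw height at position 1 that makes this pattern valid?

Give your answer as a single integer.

i=0: (0 + 7) mod 4 = 3
i=1: s[i]=? (unknown)
i=2: (2 + 6) mod 4 = 0
i=3: (3 + 3) mod 4 = 2
Known residues: [0, 2, 3]; need a permutation of 0..3, so missing residue r = 1
Need (1 + s) mod 4 = 1; smallest s = (1 - 1) mod 4 = 0

Answer: 0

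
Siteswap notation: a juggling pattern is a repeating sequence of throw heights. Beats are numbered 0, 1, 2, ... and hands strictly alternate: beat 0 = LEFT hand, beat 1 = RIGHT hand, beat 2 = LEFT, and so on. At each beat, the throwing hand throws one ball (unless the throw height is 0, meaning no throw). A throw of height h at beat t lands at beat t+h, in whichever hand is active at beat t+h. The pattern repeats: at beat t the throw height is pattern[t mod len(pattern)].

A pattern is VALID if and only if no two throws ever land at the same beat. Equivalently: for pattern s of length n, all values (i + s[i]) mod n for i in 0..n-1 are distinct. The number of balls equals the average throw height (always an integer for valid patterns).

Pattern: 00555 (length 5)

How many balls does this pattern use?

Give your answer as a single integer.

Pattern = [0, 0, 5, 5, 5], length n = 5
  position 0: throw height = 0, running sum = 0
  position 1: throw height = 0, running sum = 0
  position 2: throw height = 5, running sum = 5
  position 3: throw height = 5, running sum = 10
  position 4: throw height = 5, running sum = 15
Total sum = 15; balls = sum / n = 15 / 5 = 3

Answer: 3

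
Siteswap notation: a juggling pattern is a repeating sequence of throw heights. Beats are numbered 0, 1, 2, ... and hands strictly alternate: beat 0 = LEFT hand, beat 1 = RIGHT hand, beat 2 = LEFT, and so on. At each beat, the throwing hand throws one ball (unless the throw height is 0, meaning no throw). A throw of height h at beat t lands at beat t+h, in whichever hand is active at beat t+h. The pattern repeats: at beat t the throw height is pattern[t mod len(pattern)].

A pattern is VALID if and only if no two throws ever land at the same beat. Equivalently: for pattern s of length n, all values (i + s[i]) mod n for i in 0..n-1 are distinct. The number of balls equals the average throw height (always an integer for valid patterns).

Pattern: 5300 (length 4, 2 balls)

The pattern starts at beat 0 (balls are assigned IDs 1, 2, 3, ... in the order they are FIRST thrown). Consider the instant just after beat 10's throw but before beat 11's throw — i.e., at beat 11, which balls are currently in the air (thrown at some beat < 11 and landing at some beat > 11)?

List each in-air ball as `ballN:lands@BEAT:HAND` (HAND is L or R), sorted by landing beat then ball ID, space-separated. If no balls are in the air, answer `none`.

Answer: ball2:lands@12:L ball1:lands@13:R

Derivation:
Beat 0 (L): throw ball1 h=5 -> lands@5:R; in-air after throw: [b1@5:R]
Beat 1 (R): throw ball2 h=3 -> lands@4:L; in-air after throw: [b2@4:L b1@5:R]
Beat 4 (L): throw ball2 h=5 -> lands@9:R; in-air after throw: [b1@5:R b2@9:R]
Beat 5 (R): throw ball1 h=3 -> lands@8:L; in-air after throw: [b1@8:L b2@9:R]
Beat 8 (L): throw ball1 h=5 -> lands@13:R; in-air after throw: [b2@9:R b1@13:R]
Beat 9 (R): throw ball2 h=3 -> lands@12:L; in-air after throw: [b2@12:L b1@13:R]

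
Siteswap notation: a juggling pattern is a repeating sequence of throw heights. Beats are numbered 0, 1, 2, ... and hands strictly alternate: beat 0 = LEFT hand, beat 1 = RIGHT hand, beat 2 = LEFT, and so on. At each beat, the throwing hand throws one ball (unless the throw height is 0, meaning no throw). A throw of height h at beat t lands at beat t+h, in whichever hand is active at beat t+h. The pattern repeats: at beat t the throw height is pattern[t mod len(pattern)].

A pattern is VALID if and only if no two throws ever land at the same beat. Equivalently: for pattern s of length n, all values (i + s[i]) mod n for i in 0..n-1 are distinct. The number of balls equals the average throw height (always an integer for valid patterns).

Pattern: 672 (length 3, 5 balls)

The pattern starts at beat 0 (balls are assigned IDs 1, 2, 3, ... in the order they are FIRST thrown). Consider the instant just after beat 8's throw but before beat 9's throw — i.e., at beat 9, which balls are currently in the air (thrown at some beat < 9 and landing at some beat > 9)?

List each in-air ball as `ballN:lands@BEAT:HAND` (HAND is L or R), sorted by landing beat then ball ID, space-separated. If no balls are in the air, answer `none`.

Answer: ball2:lands@10:L ball3:lands@11:R ball1:lands@12:L ball5:lands@14:L

Derivation:
Beat 0 (L): throw ball1 h=6 -> lands@6:L; in-air after throw: [b1@6:L]
Beat 1 (R): throw ball2 h=7 -> lands@8:L; in-air after throw: [b1@6:L b2@8:L]
Beat 2 (L): throw ball3 h=2 -> lands@4:L; in-air after throw: [b3@4:L b1@6:L b2@8:L]
Beat 3 (R): throw ball4 h=6 -> lands@9:R; in-air after throw: [b3@4:L b1@6:L b2@8:L b4@9:R]
Beat 4 (L): throw ball3 h=7 -> lands@11:R; in-air after throw: [b1@6:L b2@8:L b4@9:R b3@11:R]
Beat 5 (R): throw ball5 h=2 -> lands@7:R; in-air after throw: [b1@6:L b5@7:R b2@8:L b4@9:R b3@11:R]
Beat 6 (L): throw ball1 h=6 -> lands@12:L; in-air after throw: [b5@7:R b2@8:L b4@9:R b3@11:R b1@12:L]
Beat 7 (R): throw ball5 h=7 -> lands@14:L; in-air after throw: [b2@8:L b4@9:R b3@11:R b1@12:L b5@14:L]
Beat 8 (L): throw ball2 h=2 -> lands@10:L; in-air after throw: [b4@9:R b2@10:L b3@11:R b1@12:L b5@14:L]
Beat 9 (R): throw ball4 h=6 -> lands@15:R; in-air after throw: [b2@10:L b3@11:R b1@12:L b5@14:L b4@15:R]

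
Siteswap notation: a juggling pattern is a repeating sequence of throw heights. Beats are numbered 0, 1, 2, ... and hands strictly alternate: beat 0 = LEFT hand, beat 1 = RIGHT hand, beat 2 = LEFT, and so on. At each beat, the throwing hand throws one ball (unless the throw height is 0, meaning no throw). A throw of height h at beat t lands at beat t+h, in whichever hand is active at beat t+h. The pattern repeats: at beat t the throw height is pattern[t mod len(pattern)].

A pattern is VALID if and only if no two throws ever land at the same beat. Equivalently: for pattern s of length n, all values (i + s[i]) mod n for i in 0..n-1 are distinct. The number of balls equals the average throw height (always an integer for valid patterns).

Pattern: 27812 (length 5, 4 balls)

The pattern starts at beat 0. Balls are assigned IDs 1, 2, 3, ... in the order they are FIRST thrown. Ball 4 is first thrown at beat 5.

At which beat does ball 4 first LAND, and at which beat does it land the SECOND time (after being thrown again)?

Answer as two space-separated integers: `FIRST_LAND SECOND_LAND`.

Answer: 7 15

Derivation:
Beat 0 (L): throw ball1 h=2 -> lands@2:L; in-air after throw: [b1@2:L]
Beat 1 (R): throw ball2 h=7 -> lands@8:L; in-air after throw: [b1@2:L b2@8:L]
Beat 2 (L): throw ball1 h=8 -> lands@10:L; in-air after throw: [b2@8:L b1@10:L]
Beat 3 (R): throw ball3 h=1 -> lands@4:L; in-air after throw: [b3@4:L b2@8:L b1@10:L]
Beat 4 (L): throw ball3 h=2 -> lands@6:L; in-air after throw: [b3@6:L b2@8:L b1@10:L]
Beat 5 (R): throw ball4 h=2 -> lands@7:R; in-air after throw: [b3@6:L b4@7:R b2@8:L b1@10:L]
Beat 6 (L): throw ball3 h=7 -> lands@13:R; in-air after throw: [b4@7:R b2@8:L b1@10:L b3@13:R]
Beat 7 (R): throw ball4 h=8 -> lands@15:R; in-air after throw: [b2@8:L b1@10:L b3@13:R b4@15:R]
Beat 8 (L): throw ball2 h=1 -> lands@9:R; in-air after throw: [b2@9:R b1@10:L b3@13:R b4@15:R]
Beat 9 (R): throw ball2 h=2 -> lands@11:R; in-air after throw: [b1@10:L b2@11:R b3@13:R b4@15:R]
Beat 10 (L): throw ball1 h=2 -> lands@12:L; in-air after throw: [b2@11:R b1@12:L b3@13:R b4@15:R]
Beat 11 (R): throw ball2 h=7 -> lands@18:L; in-air after throw: [b1@12:L b3@13:R b4@15:R b2@18:L]
Beat 12 (L): throw ball1 h=8 -> lands@20:L; in-air after throw: [b3@13:R b4@15:R b2@18:L b1@20:L]
Beat 13 (R): throw ball3 h=1 -> lands@14:L; in-air after throw: [b3@14:L b4@15:R b2@18:L b1@20:L]
Beat 14 (L): throw ball3 h=2 -> lands@16:L; in-air after throw: [b4@15:R b3@16:L b2@18:L b1@20:L]
Beat 15 (R): throw ball4 h=2 -> lands@17:R; in-air after throw: [b3@16:L b4@17:R b2@18:L b1@20:L]
Ball 4: thrown@5 h=2 -> first land @7; rethrown@7 h=8 -> second land @15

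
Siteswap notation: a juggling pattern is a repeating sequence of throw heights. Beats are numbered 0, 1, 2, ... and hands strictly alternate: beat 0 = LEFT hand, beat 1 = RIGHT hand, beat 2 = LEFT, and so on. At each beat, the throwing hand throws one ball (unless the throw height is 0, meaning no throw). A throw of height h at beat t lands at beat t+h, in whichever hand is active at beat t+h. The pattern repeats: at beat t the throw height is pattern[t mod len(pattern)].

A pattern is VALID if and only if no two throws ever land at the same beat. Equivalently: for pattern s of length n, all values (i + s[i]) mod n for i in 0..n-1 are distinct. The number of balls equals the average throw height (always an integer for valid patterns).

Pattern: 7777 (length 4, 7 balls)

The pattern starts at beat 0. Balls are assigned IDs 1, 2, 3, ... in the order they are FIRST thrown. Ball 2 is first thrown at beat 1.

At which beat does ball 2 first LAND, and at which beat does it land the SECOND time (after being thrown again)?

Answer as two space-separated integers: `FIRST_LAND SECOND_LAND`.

Answer: 8 15

Derivation:
Beat 0 (L): throw ball1 h=7 -> lands@7:R; in-air after throw: [b1@7:R]
Beat 1 (R): throw ball2 h=7 -> lands@8:L; in-air after throw: [b1@7:R b2@8:L]
Beat 2 (L): throw ball3 h=7 -> lands@9:R; in-air after throw: [b1@7:R b2@8:L b3@9:R]
Beat 3 (R): throw ball4 h=7 -> lands@10:L; in-air after throw: [b1@7:R b2@8:L b3@9:R b4@10:L]
Beat 4 (L): throw ball5 h=7 -> lands@11:R; in-air after throw: [b1@7:R b2@8:L b3@9:R b4@10:L b5@11:R]
Beat 5 (R): throw ball6 h=7 -> lands@12:L; in-air after throw: [b1@7:R b2@8:L b3@9:R b4@10:L b5@11:R b6@12:L]
Beat 6 (L): throw ball7 h=7 -> lands@13:R; in-air after throw: [b1@7:R b2@8:L b3@9:R b4@10:L b5@11:R b6@12:L b7@13:R]
Beat 7 (R): throw ball1 h=7 -> lands@14:L; in-air after throw: [b2@8:L b3@9:R b4@10:L b5@11:R b6@12:L b7@13:R b1@14:L]
Beat 8 (L): throw ball2 h=7 -> lands@15:R; in-air after throw: [b3@9:R b4@10:L b5@11:R b6@12:L b7@13:R b1@14:L b2@15:R]
Beat 9 (R): throw ball3 h=7 -> lands@16:L; in-air after throw: [b4@10:L b5@11:R b6@12:L b7@13:R b1@14:L b2@15:R b3@16:L]
Beat 10 (L): throw ball4 h=7 -> lands@17:R; in-air after throw: [b5@11:R b6@12:L b7@13:R b1@14:L b2@15:R b3@16:L b4@17:R]
Beat 11 (R): throw ball5 h=7 -> lands@18:L; in-air after throw: [b6@12:L b7@13:R b1@14:L b2@15:R b3@16:L b4@17:R b5@18:L]
Beat 12 (L): throw ball6 h=7 -> lands@19:R; in-air after throw: [b7@13:R b1@14:L b2@15:R b3@16:L b4@17:R b5@18:L b6@19:R]
Beat 13 (R): throw ball7 h=7 -> lands@20:L; in-air after throw: [b1@14:L b2@15:R b3@16:L b4@17:R b5@18:L b6@19:R b7@20:L]
Ball 2: thrown@1 h=7 -> first land @8; rethrown@8 h=7 -> second land @15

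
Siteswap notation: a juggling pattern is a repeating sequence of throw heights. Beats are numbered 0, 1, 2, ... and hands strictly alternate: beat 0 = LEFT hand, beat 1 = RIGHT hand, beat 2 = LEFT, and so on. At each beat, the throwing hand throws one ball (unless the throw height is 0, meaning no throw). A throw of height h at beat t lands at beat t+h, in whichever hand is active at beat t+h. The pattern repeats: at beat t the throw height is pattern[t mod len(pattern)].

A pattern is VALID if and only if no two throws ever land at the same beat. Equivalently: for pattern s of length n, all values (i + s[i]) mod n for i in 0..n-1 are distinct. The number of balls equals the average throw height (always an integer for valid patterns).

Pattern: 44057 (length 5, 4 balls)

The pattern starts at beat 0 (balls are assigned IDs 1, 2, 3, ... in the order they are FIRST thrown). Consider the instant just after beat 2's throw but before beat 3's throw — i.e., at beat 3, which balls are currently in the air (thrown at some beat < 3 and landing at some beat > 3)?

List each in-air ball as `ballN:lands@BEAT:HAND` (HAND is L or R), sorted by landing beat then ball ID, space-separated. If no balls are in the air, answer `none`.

Beat 0 (L): throw ball1 h=4 -> lands@4:L; in-air after throw: [b1@4:L]
Beat 1 (R): throw ball2 h=4 -> lands@5:R; in-air after throw: [b1@4:L b2@5:R]
Beat 3 (R): throw ball3 h=5 -> lands@8:L; in-air after throw: [b1@4:L b2@5:R b3@8:L]

Answer: ball1:lands@4:L ball2:lands@5:R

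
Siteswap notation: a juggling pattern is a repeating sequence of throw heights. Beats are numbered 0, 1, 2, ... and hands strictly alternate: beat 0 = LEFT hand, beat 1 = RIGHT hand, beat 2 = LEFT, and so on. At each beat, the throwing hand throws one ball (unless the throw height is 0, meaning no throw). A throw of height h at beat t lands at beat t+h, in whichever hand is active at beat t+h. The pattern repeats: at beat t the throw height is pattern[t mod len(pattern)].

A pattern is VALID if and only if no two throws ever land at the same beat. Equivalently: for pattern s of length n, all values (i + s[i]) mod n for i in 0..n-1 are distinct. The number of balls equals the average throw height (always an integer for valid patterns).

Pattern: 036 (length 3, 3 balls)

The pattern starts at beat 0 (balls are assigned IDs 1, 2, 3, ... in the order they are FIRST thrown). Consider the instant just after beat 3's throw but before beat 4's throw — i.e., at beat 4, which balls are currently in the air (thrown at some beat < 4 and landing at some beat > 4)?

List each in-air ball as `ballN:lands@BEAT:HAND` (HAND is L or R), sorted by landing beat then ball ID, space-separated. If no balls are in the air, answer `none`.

Answer: ball2:lands@8:L

Derivation:
Beat 1 (R): throw ball1 h=3 -> lands@4:L; in-air after throw: [b1@4:L]
Beat 2 (L): throw ball2 h=6 -> lands@8:L; in-air after throw: [b1@4:L b2@8:L]
Beat 4 (L): throw ball1 h=3 -> lands@7:R; in-air after throw: [b1@7:R b2@8:L]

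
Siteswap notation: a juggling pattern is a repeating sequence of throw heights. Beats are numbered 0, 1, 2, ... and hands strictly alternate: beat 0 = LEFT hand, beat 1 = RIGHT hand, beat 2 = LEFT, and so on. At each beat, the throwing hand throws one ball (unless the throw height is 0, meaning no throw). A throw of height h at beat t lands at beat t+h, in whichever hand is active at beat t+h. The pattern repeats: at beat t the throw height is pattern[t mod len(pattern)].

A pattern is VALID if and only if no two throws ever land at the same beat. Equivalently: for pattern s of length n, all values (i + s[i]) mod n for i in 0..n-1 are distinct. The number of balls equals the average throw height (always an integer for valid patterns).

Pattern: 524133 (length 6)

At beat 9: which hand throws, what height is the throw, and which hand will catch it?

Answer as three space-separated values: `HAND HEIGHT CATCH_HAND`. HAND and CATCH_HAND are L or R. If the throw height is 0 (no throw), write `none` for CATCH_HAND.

Beat 9: 9 mod 2 = 1, so hand = R
Throw height = pattern[9 mod 6] = pattern[3] = 1
Lands at beat 9+1=10, 10 mod 2 = 0, so catch hand = L

Answer: R 1 L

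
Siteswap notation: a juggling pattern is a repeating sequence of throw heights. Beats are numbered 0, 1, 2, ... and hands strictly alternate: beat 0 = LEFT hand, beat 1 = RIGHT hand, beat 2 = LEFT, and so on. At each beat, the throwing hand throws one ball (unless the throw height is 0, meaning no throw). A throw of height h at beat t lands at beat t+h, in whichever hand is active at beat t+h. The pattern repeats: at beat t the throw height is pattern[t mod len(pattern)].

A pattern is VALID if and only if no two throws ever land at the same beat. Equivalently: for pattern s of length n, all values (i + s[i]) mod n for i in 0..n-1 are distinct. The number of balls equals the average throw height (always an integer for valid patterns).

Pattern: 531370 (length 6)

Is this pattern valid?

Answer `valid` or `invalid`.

Answer: invalid

Derivation:
i=0: (i + s[i]) mod n = (0 + 5) mod 6 = 5
i=1: (i + s[i]) mod n = (1 + 3) mod 6 = 4
i=2: (i + s[i]) mod n = (2 + 1) mod 6 = 3
i=3: (i + s[i]) mod n = (3 + 3) mod 6 = 0
i=4: (i + s[i]) mod n = (4 + 7) mod 6 = 5
i=5: (i + s[i]) mod n = (5 + 0) mod 6 = 5
Residues: [5, 4, 3, 0, 5, 5], distinct: False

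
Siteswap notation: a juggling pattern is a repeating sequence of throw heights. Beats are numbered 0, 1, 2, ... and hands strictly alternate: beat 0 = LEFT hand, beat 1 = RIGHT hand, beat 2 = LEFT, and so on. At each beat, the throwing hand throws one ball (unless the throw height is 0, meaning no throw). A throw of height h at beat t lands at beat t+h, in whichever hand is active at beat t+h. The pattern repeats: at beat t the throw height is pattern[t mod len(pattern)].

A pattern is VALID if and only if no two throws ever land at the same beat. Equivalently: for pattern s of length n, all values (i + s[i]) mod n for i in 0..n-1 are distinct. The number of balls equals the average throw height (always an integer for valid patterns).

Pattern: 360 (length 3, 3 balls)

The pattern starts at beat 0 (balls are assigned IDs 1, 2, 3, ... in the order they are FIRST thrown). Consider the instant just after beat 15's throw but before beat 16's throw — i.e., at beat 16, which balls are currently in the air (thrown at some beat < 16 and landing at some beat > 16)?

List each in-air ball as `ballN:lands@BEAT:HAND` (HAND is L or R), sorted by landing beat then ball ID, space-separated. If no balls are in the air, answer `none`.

Answer: ball1:lands@18:L ball2:lands@19:R

Derivation:
Beat 0 (L): throw ball1 h=3 -> lands@3:R; in-air after throw: [b1@3:R]
Beat 1 (R): throw ball2 h=6 -> lands@7:R; in-air after throw: [b1@3:R b2@7:R]
Beat 3 (R): throw ball1 h=3 -> lands@6:L; in-air after throw: [b1@6:L b2@7:R]
Beat 4 (L): throw ball3 h=6 -> lands@10:L; in-air after throw: [b1@6:L b2@7:R b3@10:L]
Beat 6 (L): throw ball1 h=3 -> lands@9:R; in-air after throw: [b2@7:R b1@9:R b3@10:L]
Beat 7 (R): throw ball2 h=6 -> lands@13:R; in-air after throw: [b1@9:R b3@10:L b2@13:R]
Beat 9 (R): throw ball1 h=3 -> lands@12:L; in-air after throw: [b3@10:L b1@12:L b2@13:R]
Beat 10 (L): throw ball3 h=6 -> lands@16:L; in-air after throw: [b1@12:L b2@13:R b3@16:L]
Beat 12 (L): throw ball1 h=3 -> lands@15:R; in-air after throw: [b2@13:R b1@15:R b3@16:L]
Beat 13 (R): throw ball2 h=6 -> lands@19:R; in-air after throw: [b1@15:R b3@16:L b2@19:R]
Beat 15 (R): throw ball1 h=3 -> lands@18:L; in-air after throw: [b3@16:L b1@18:L b2@19:R]
Beat 16 (L): throw ball3 h=6 -> lands@22:L; in-air after throw: [b1@18:L b2@19:R b3@22:L]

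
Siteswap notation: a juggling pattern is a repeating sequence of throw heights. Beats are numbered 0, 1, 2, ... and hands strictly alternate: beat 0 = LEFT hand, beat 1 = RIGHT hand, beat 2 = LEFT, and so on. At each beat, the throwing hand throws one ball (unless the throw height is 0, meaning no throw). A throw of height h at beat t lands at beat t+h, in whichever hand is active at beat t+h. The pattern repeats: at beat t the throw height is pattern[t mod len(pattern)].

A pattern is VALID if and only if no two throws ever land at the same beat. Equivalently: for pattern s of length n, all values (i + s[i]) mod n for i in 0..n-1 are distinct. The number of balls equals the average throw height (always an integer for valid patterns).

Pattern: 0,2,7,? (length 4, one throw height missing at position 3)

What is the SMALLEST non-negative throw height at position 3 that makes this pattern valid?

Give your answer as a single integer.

Answer: 3

Derivation:
i=0: (0 + 0) mod 4 = 0
i=1: (1 + 2) mod 4 = 3
i=2: (2 + 7) mod 4 = 1
i=3: s[i]=? (unknown)
Known residues: [0, 1, 3]; need a permutation of 0..3, so missing residue r = 2
Need (3 + s) mod 4 = 2; smallest s = (2 - 3) mod 4 = 3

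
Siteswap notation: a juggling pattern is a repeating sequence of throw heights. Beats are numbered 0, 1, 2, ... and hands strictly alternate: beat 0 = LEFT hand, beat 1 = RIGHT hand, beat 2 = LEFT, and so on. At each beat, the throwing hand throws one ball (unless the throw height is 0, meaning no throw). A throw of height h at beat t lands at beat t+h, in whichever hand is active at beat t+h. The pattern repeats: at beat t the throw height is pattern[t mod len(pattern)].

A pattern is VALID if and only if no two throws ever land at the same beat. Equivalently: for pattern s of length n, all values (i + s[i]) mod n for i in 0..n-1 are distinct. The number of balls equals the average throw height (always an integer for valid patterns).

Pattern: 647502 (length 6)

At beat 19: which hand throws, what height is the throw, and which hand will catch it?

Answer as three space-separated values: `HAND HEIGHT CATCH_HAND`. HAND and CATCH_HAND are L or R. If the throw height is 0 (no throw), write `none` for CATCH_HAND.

Beat 19: 19 mod 2 = 1, so hand = R
Throw height = pattern[19 mod 6] = pattern[1] = 4
Lands at beat 19+4=23, 23 mod 2 = 1, so catch hand = R

Answer: R 4 R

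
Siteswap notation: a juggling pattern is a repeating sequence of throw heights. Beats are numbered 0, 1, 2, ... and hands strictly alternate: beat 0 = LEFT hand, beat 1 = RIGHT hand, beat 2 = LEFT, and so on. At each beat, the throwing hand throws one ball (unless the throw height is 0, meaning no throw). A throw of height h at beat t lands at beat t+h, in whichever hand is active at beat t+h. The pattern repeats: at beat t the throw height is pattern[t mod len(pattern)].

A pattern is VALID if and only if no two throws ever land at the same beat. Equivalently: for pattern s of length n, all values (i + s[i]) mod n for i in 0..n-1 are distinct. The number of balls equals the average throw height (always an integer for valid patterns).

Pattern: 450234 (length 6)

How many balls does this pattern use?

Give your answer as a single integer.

Answer: 3

Derivation:
Pattern = [4, 5, 0, 2, 3, 4], length n = 6
  position 0: throw height = 4, running sum = 4
  position 1: throw height = 5, running sum = 9
  position 2: throw height = 0, running sum = 9
  position 3: throw height = 2, running sum = 11
  position 4: throw height = 3, running sum = 14
  position 5: throw height = 4, running sum = 18
Total sum = 18; balls = sum / n = 18 / 6 = 3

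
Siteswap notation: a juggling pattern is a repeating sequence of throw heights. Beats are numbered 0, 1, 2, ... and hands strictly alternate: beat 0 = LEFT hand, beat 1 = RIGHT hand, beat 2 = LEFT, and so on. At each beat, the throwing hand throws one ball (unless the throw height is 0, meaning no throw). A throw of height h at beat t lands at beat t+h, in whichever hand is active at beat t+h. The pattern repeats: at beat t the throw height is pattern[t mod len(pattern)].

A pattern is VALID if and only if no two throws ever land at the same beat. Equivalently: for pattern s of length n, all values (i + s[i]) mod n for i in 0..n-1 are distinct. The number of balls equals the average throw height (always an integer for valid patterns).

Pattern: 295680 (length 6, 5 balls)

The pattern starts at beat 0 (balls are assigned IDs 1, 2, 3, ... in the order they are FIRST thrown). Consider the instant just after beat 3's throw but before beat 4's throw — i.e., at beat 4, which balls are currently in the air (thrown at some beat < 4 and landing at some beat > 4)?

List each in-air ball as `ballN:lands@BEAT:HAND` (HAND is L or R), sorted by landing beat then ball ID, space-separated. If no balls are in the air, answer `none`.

Answer: ball1:lands@7:R ball3:lands@9:R ball2:lands@10:L

Derivation:
Beat 0 (L): throw ball1 h=2 -> lands@2:L; in-air after throw: [b1@2:L]
Beat 1 (R): throw ball2 h=9 -> lands@10:L; in-air after throw: [b1@2:L b2@10:L]
Beat 2 (L): throw ball1 h=5 -> lands@7:R; in-air after throw: [b1@7:R b2@10:L]
Beat 3 (R): throw ball3 h=6 -> lands@9:R; in-air after throw: [b1@7:R b3@9:R b2@10:L]
Beat 4 (L): throw ball4 h=8 -> lands@12:L; in-air after throw: [b1@7:R b3@9:R b2@10:L b4@12:L]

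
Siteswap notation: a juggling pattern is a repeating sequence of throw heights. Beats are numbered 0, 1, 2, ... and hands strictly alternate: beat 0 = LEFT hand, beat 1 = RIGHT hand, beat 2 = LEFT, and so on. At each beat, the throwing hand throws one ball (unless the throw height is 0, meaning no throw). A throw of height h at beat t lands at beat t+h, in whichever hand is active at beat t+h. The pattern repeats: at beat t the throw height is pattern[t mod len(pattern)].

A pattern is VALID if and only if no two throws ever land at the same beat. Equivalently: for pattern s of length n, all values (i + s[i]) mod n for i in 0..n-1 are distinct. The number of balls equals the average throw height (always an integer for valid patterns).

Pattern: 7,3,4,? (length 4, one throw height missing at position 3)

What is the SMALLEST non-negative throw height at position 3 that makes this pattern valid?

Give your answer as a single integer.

Answer: 2

Derivation:
i=0: (0 + 7) mod 4 = 3
i=1: (1 + 3) mod 4 = 0
i=2: (2 + 4) mod 4 = 2
i=3: s[i]=? (unknown)
Known residues: [0, 2, 3]; need a permutation of 0..3, so missing residue r = 1
Need (3 + s) mod 4 = 1; smallest s = (1 - 3) mod 4 = 2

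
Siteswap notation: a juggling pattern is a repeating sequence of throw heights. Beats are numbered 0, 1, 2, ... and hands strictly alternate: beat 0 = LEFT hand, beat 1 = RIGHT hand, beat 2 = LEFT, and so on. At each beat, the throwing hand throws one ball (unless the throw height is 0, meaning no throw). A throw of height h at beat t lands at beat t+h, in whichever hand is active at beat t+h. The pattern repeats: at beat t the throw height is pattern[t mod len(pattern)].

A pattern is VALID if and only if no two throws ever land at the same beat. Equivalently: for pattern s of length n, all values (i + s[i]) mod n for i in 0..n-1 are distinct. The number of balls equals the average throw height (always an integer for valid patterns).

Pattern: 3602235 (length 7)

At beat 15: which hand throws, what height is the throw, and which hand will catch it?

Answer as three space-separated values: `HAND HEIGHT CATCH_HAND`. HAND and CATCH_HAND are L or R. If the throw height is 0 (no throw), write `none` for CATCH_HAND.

Answer: R 6 R

Derivation:
Beat 15: 15 mod 2 = 1, so hand = R
Throw height = pattern[15 mod 7] = pattern[1] = 6
Lands at beat 15+6=21, 21 mod 2 = 1, so catch hand = R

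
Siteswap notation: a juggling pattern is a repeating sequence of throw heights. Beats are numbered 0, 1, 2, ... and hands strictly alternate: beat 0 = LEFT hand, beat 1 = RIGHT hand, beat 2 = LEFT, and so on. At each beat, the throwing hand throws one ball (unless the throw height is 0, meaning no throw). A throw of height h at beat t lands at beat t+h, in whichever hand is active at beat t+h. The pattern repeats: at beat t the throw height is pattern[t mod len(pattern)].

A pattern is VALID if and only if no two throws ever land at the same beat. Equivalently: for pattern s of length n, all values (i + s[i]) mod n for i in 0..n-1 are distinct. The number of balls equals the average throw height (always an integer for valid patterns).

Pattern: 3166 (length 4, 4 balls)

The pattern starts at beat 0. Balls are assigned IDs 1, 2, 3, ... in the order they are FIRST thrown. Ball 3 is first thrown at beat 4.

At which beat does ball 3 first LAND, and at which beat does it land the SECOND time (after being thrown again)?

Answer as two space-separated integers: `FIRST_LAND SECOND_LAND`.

Beat 0 (L): throw ball1 h=3 -> lands@3:R; in-air after throw: [b1@3:R]
Beat 1 (R): throw ball2 h=1 -> lands@2:L; in-air after throw: [b2@2:L b1@3:R]
Beat 2 (L): throw ball2 h=6 -> lands@8:L; in-air after throw: [b1@3:R b2@8:L]
Beat 3 (R): throw ball1 h=6 -> lands@9:R; in-air after throw: [b2@8:L b1@9:R]
Beat 4 (L): throw ball3 h=3 -> lands@7:R; in-air after throw: [b3@7:R b2@8:L b1@9:R]
Beat 5 (R): throw ball4 h=1 -> lands@6:L; in-air after throw: [b4@6:L b3@7:R b2@8:L b1@9:R]
Beat 6 (L): throw ball4 h=6 -> lands@12:L; in-air after throw: [b3@7:R b2@8:L b1@9:R b4@12:L]
Beat 7 (R): throw ball3 h=6 -> lands@13:R; in-air after throw: [b2@8:L b1@9:R b4@12:L b3@13:R]
Beat 8 (L): throw ball2 h=3 -> lands@11:R; in-air after throw: [b1@9:R b2@11:R b4@12:L b3@13:R]
Beat 9 (R): throw ball1 h=1 -> lands@10:L; in-air after throw: [b1@10:L b2@11:R b4@12:L b3@13:R]
Beat 10 (L): throw ball1 h=6 -> lands@16:L; in-air after throw: [b2@11:R b4@12:L b3@13:R b1@16:L]
Beat 11 (R): throw ball2 h=6 -> lands@17:R; in-air after throw: [b4@12:L b3@13:R b1@16:L b2@17:R]
Beat 12 (L): throw ball4 h=3 -> lands@15:R; in-air after throw: [b3@13:R b4@15:R b1@16:L b2@17:R]
Beat 13 (R): throw ball3 h=1 -> lands@14:L; in-air after throw: [b3@14:L b4@15:R b1@16:L b2@17:R]
Ball 3: thrown@4 h=3 -> first land @7; rethrown@7 h=6 -> second land @13

Answer: 7 13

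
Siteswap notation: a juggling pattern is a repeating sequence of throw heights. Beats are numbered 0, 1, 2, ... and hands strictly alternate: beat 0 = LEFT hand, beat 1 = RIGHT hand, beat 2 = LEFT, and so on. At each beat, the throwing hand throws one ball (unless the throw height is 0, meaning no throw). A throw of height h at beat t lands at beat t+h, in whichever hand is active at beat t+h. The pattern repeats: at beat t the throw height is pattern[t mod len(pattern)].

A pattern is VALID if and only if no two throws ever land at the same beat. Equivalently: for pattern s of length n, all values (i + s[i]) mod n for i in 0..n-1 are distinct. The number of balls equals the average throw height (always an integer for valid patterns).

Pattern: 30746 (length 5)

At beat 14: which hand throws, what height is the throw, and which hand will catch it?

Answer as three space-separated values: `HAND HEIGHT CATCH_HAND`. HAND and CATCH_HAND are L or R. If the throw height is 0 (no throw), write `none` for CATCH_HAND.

Answer: L 6 L

Derivation:
Beat 14: 14 mod 2 = 0, so hand = L
Throw height = pattern[14 mod 5] = pattern[4] = 6
Lands at beat 14+6=20, 20 mod 2 = 0, so catch hand = L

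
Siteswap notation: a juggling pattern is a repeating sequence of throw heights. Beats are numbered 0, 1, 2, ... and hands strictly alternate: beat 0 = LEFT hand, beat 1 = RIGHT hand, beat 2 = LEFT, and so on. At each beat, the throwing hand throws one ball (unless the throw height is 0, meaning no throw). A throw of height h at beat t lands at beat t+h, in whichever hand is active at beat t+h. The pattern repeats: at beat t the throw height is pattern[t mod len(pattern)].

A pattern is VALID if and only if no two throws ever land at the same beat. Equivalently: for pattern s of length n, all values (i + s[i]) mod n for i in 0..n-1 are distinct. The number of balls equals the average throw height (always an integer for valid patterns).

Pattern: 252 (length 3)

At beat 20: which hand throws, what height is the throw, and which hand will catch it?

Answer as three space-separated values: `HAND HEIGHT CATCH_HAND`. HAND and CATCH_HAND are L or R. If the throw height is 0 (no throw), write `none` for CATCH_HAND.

Answer: L 2 L

Derivation:
Beat 20: 20 mod 2 = 0, so hand = L
Throw height = pattern[20 mod 3] = pattern[2] = 2
Lands at beat 20+2=22, 22 mod 2 = 0, so catch hand = L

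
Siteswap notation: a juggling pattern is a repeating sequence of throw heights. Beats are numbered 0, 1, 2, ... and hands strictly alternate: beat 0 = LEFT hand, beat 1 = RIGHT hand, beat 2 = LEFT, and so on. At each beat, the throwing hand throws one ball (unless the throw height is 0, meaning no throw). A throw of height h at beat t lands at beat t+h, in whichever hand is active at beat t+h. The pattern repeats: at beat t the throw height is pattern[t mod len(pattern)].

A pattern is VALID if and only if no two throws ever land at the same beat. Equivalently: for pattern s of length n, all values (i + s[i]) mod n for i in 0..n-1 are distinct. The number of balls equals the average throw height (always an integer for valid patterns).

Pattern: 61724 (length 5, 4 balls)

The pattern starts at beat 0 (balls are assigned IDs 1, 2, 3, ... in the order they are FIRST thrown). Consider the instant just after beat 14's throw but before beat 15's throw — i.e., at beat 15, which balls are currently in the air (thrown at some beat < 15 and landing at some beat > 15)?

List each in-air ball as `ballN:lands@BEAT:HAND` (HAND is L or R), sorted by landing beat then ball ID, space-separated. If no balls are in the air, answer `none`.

Beat 0 (L): throw ball1 h=6 -> lands@6:L; in-air after throw: [b1@6:L]
Beat 1 (R): throw ball2 h=1 -> lands@2:L; in-air after throw: [b2@2:L b1@6:L]
Beat 2 (L): throw ball2 h=7 -> lands@9:R; in-air after throw: [b1@6:L b2@9:R]
Beat 3 (R): throw ball3 h=2 -> lands@5:R; in-air after throw: [b3@5:R b1@6:L b2@9:R]
Beat 4 (L): throw ball4 h=4 -> lands@8:L; in-air after throw: [b3@5:R b1@6:L b4@8:L b2@9:R]
Beat 5 (R): throw ball3 h=6 -> lands@11:R; in-air after throw: [b1@6:L b4@8:L b2@9:R b3@11:R]
Beat 6 (L): throw ball1 h=1 -> lands@7:R; in-air after throw: [b1@7:R b4@8:L b2@9:R b3@11:R]
Beat 7 (R): throw ball1 h=7 -> lands@14:L; in-air after throw: [b4@8:L b2@9:R b3@11:R b1@14:L]
Beat 8 (L): throw ball4 h=2 -> lands@10:L; in-air after throw: [b2@9:R b4@10:L b3@11:R b1@14:L]
Beat 9 (R): throw ball2 h=4 -> lands@13:R; in-air after throw: [b4@10:L b3@11:R b2@13:R b1@14:L]
Beat 10 (L): throw ball4 h=6 -> lands@16:L; in-air after throw: [b3@11:R b2@13:R b1@14:L b4@16:L]
Beat 11 (R): throw ball3 h=1 -> lands@12:L; in-air after throw: [b3@12:L b2@13:R b1@14:L b4@16:L]
Beat 12 (L): throw ball3 h=7 -> lands@19:R; in-air after throw: [b2@13:R b1@14:L b4@16:L b3@19:R]
Beat 13 (R): throw ball2 h=2 -> lands@15:R; in-air after throw: [b1@14:L b2@15:R b4@16:L b3@19:R]
Beat 14 (L): throw ball1 h=4 -> lands@18:L; in-air after throw: [b2@15:R b4@16:L b1@18:L b3@19:R]
Beat 15 (R): throw ball2 h=6 -> lands@21:R; in-air after throw: [b4@16:L b1@18:L b3@19:R b2@21:R]

Answer: ball4:lands@16:L ball1:lands@18:L ball3:lands@19:R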